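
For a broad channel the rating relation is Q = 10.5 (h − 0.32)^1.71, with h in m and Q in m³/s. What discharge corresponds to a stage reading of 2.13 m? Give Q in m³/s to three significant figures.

29.0 m³/s

Q = 10.5 × (2.13 − 0.32)^1.71 = 10.5 × 1.81^1.71 = 28.96 m³/s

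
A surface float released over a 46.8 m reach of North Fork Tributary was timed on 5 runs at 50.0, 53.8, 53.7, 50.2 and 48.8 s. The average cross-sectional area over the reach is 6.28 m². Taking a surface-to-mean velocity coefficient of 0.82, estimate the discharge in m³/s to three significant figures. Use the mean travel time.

4.70 m³/s

t̄ = (50.0 + 53.8 + 53.7 + 50.2 + 48.8) / 5 = 51.3 s
v_surface = L / t̄ = 46.8 / 51.3 = 0.9123 m/s
v_mean = 0.82 × 0.9123 = 0.7481 m/s
Q = A × v_mean = 6.28 × 0.7481 = 4.698 m³/s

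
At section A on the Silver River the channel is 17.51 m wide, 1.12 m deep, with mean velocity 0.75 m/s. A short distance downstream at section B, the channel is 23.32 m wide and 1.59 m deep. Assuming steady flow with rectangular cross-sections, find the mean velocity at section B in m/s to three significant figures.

Q = A₁V₁ = (17.51×1.12) × 0.75 = 14.71 m³/s
A₂ = 23.32 × 1.59 = 37.08 m²
V₂ = Q/A₂ = 14.71/37.08 = 0.3967 m/s

0.397 m/s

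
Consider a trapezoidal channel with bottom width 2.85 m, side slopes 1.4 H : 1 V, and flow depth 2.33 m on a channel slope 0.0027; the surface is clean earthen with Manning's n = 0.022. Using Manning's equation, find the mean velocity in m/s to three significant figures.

A = (b + z·y)·y = (2.85 + 1.4×2.33)×2.33 = 14.24 m²
P = b + 2y√(1+z²) = 2.85 + 2×2.33×√(1+1.4²) = 10.87 m
R = A/P = 14.24/10.87 = 1.310 m
Q = (1/n)·A·R^(2/3)·S^(1/2) = (1/0.022) × 14.24 × 1.310^(2/3) × 0.0027^(1/2) = 40.28 m³/s
V = Q/A = 40.28/14.24 = 2.828 m/s

2.83 m/s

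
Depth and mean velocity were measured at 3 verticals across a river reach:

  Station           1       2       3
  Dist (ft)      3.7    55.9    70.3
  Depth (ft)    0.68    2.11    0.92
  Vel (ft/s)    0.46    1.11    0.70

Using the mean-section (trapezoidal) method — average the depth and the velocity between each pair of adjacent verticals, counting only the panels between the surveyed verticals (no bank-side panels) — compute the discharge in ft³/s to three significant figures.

Panel 1-2: Δb = 52.2 ft, d̄ = (0.68+2.11)/2 = 1.395, v̄ = (0.46+1.11)/2 = 0.785 → q = 52.2×1.395×0.785 = 57.16 ft³/s
Panel 2-3: Δb = 14.4 ft, d̄ = (2.11+0.92)/2 = 1.515, v̄ = (1.11+0.70)/2 = 0.905 → q = 14.4×1.515×0.905 = 19.74 ft³/s
Q = Σ q = 76.91 ft³/s

76.9 ft³/s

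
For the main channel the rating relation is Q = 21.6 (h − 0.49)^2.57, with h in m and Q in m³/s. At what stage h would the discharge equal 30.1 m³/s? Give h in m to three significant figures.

1.63 m

h − h₀ = (Q/C)^(1/b) = (30.1/21.6)^(1/2.57) = 1.138 m
h = 0.49 + 1.138 = 1.628 m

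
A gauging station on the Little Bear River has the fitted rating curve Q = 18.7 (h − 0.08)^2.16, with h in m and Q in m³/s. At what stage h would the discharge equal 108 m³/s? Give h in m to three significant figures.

h − h₀ = (Q/C)^(1/b) = (108/18.7)^(1/2.16) = 2.252 m
h = 0.08 + 2.252 = 2.332 m

2.33 m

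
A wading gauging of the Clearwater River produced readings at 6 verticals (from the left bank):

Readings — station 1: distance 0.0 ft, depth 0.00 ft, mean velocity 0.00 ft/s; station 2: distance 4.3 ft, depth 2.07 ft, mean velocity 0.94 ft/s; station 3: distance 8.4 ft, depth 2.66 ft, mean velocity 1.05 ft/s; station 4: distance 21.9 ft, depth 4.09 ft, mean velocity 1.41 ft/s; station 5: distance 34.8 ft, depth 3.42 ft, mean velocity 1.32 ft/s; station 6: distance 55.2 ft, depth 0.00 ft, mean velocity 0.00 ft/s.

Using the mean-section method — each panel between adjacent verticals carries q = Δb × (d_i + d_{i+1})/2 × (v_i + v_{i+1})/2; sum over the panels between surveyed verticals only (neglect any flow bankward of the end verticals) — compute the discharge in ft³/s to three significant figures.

Panel 1-2: Δb = 4.3 ft, d̄ = (0.00+2.07)/2 = 1.035, v̄ = (0.00+0.94)/2 = 0.47 → q = 4.3×1.035×0.47 = 2.092 ft³/s
Panel 2-3: Δb = 4.1 ft, d̄ = (2.07+2.66)/2 = 2.365, v̄ = (0.94+1.05)/2 = 0.995 → q = 4.1×2.365×0.995 = 9.648 ft³/s
Panel 3-4: Δb = 13.5 ft, d̄ = (2.66+4.09)/2 = 3.375, v̄ = (1.05+1.41)/2 = 1.23 → q = 13.5×3.375×1.23 = 56.04 ft³/s
Panel 4-5: Δb = 12.9 ft, d̄ = (4.09+3.42)/2 = 3.755, v̄ = (1.41+1.32)/2 = 1.365 → q = 12.9×3.755×1.365 = 66.12 ft³/s
Panel 5-6: Δb = 20.4 ft, d̄ = (3.42+0.00)/2 = 1.71, v̄ = (1.32+0.00)/2 = 0.66 → q = 20.4×1.71×0.66 = 23.02 ft³/s
Q = Σ q = 156.9 ft³/s

157 ft³/s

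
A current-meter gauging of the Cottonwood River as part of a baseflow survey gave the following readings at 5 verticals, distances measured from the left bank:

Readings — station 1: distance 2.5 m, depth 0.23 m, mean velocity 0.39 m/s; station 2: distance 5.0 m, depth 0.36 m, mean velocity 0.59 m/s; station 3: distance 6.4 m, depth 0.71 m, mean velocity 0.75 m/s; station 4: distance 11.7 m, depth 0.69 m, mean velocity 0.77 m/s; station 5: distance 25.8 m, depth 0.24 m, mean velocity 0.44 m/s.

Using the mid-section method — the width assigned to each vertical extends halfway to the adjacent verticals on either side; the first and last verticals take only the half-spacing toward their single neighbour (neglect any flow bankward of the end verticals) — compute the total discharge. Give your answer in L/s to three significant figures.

8210 L/s

w_1 = (5.0 − 2.5)/2 = 1.25 m; q_1 = 0.39 × 0.23 × 1.25 = 0.1121 m³/s
w_2 = (6.4 − 2.5)/2 = 1.95 m; q_2 = 0.59 × 0.36 × 1.95 = 0.4142 m³/s
w_3 = (11.7 − 5.0)/2 = 3.35 m; q_3 = 0.75 × 0.71 × 3.35 = 1.784 m³/s
w_4 = (25.8 − 6.4)/2 = 9.7 m; q_4 = 0.77 × 0.69 × 9.7 = 5.154 m³/s
w_5 = (25.8 − 11.7)/2 = 7.05 m; q_5 = 0.44 × 0.24 × 7.05 = 0.7445 m³/s
Q = Σ qᵢ = 8.208 m³/s
= 8.208 × 1000 = 8208 L/s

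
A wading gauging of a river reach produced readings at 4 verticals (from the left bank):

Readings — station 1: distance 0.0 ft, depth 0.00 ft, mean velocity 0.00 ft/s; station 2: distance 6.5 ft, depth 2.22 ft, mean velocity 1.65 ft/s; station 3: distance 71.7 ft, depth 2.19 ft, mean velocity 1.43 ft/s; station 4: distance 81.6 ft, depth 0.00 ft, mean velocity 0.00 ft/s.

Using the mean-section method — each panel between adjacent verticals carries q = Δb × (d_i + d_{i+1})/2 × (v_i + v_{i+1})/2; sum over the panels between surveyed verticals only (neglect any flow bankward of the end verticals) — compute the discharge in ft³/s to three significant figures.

235 ft³/s

Panel 1-2: Δb = 6.5 ft, d̄ = (0.00+2.22)/2 = 1.11, v̄ = (0.00+1.65)/2 = 0.825 → q = 6.5×1.11×0.825 = 5.952 ft³/s
Panel 2-3: Δb = 65.2 ft, d̄ = (2.22+2.19)/2 = 2.205, v̄ = (1.65+1.43)/2 = 1.54 → q = 65.2×2.205×1.54 = 221.4 ft³/s
Panel 3-4: Δb = 9.9 ft, d̄ = (2.19+0.00)/2 = 1.095, v̄ = (1.43+0.00)/2 = 0.715 → q = 9.9×1.095×0.715 = 7.751 ft³/s
Q = Σ q = 235.1 ft³/s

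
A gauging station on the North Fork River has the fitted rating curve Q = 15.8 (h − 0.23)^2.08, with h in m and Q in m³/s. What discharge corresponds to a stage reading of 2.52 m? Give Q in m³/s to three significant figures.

88.5 m³/s

Q = 15.8 × (2.52 − 0.23)^2.08 = 15.8 × 2.29^2.08 = 88.53 m³/s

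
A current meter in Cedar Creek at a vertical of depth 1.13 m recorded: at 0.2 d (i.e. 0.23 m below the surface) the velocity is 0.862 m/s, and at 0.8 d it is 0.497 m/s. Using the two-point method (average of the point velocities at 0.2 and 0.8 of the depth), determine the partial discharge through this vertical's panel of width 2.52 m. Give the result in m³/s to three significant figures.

v̄ = (0.862 + 0.497) / 2 = 0.6795 m/s
q = v̄ × d × w = 0.6795 × 1.13 × 2.52 = 1.935 m³/s

1.93 m³/s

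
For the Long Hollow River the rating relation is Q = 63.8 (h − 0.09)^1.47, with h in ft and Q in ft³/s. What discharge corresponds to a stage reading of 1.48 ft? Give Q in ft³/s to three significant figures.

Q = 63.8 × (1.48 − 0.09)^1.47 = 63.8 × 1.39^1.47 = 103.5 ft³/s

104 ft³/s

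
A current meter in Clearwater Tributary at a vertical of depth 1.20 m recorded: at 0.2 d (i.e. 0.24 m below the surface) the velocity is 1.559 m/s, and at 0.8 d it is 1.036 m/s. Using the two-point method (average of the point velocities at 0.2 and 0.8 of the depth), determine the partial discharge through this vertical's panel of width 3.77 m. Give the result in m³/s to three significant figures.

v̄ = (1.559 + 1.036) / 2 = 1.298 m/s
q = v̄ × d × w = 1.298 × 1.20 × 3.77 = 5.870 m³/s

5.87 m³/s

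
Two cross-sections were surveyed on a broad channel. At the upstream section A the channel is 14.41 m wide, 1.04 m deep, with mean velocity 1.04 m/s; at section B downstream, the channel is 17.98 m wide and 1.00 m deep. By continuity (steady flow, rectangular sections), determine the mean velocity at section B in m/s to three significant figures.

Q = A₁V₁ = (14.41×1.04) × 1.04 = 15.59 m³/s
A₂ = 17.98 × 1.00 = 17.98 m²
V₂ = Q/A₂ = 15.59/17.98 = 0.8668 m/s

0.867 m/s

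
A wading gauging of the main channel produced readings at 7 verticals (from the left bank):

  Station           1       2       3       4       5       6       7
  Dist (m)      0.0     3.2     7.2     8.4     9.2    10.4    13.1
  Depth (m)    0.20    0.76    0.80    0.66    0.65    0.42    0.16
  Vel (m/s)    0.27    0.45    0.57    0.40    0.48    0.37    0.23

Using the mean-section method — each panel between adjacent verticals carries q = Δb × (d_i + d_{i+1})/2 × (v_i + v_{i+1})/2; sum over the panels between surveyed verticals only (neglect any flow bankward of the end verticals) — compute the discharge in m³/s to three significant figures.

Panel 1-2: Δb = 3.2 m, d̄ = (0.20+0.76)/2 = 0.48, v̄ = (0.27+0.45)/2 = 0.36 → q = 3.2×0.48×0.36 = 0.5530 m³/s
Panel 2-3: Δb = 4 m, d̄ = (0.76+0.80)/2 = 0.78, v̄ = (0.45+0.57)/2 = 0.51 → q = 4×0.78×0.51 = 1.591 m³/s
Panel 3-4: Δb = 1.2 m, d̄ = (0.80+0.66)/2 = 0.73, v̄ = (0.57+0.40)/2 = 0.485 → q = 1.2×0.73×0.485 = 0.4249 m³/s
Panel 4-5: Δb = 0.8 m, d̄ = (0.66+0.65)/2 = 0.655, v̄ = (0.40+0.48)/2 = 0.44 → q = 0.8×0.655×0.44 = 0.2306 m³/s
Panel 5-6: Δb = 1.2 m, d̄ = (0.65+0.42)/2 = 0.535, v̄ = (0.48+0.37)/2 = 0.425 → q = 1.2×0.535×0.425 = 0.2729 m³/s
Panel 6-7: Δb = 2.7 m, d̄ = (0.42+0.16)/2 = 0.29, v̄ = (0.37+0.23)/2 = 0.3 → q = 2.7×0.29×0.3 = 0.2349 m³/s
Q = Σ q = 3.307 m³/s

3.31 m³/s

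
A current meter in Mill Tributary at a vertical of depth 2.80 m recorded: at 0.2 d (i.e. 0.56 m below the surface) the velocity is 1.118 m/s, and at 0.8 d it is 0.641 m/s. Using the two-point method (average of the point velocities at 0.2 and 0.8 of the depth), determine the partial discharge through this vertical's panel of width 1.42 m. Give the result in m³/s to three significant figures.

3.50 m³/s

v̄ = (1.118 + 0.641) / 2 = 0.8795 m/s
q = v̄ × d × w = 0.8795 × 2.80 × 1.42 = 3.497 m³/s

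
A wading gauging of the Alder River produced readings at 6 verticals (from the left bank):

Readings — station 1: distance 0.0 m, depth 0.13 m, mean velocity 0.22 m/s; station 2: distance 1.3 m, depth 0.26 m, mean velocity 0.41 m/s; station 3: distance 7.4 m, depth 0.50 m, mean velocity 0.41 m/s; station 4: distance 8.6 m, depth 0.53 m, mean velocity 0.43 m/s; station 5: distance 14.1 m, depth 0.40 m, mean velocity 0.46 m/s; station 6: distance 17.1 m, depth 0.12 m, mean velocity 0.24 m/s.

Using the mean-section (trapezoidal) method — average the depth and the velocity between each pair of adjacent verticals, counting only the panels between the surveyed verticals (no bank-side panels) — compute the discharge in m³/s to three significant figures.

2.70 m³/s

Panel 1-2: Δb = 1.3 m, d̄ = (0.13+0.26)/2 = 0.195, v̄ = (0.22+0.41)/2 = 0.315 → q = 1.3×0.195×0.315 = 0.07985 m³/s
Panel 2-3: Δb = 6.1 m, d̄ = (0.26+0.50)/2 = 0.38, v̄ = (0.41+0.41)/2 = 0.41 → q = 6.1×0.38×0.41 = 0.9504 m³/s
Panel 3-4: Δb = 1.2 m, d̄ = (0.50+0.53)/2 = 0.515, v̄ = (0.41+0.43)/2 = 0.42 → q = 1.2×0.515×0.42 = 0.2596 m³/s
Panel 4-5: Δb = 5.5 m, d̄ = (0.53+0.40)/2 = 0.465, v̄ = (0.43+0.46)/2 = 0.445 → q = 5.5×0.465×0.445 = 1.138 m³/s
Panel 5-6: Δb = 3 m, d̄ = (0.40+0.12)/2 = 0.26, v̄ = (0.46+0.24)/2 = 0.35 → q = 3×0.26×0.35 = 0.2730 m³/s
Q = Σ q = 2.701 m³/s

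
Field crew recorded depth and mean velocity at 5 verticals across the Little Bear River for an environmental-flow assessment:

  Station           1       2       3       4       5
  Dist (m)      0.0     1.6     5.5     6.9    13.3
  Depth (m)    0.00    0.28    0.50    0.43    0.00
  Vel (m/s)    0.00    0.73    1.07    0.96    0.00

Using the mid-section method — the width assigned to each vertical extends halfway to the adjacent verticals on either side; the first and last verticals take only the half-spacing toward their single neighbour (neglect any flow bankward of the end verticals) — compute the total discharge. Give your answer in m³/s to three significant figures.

3.59 m³/s

w_2 = (5.5 − 0.0)/2 = 2.75 m; q_2 = 0.73 × 0.28 × 2.75 = 0.5621 m³/s
w_3 = (6.9 − 1.6)/2 = 2.65 m; q_3 = 1.07 × 0.50 × 2.65 = 1.418 m³/s
w_4 = (13.3 − 5.5)/2 = 3.9 m; q_4 = 0.96 × 0.43 × 3.9 = 1.610 m³/s
Stations 1, 5 contribute zero (depth or velocity is 0).
Q = Σ qᵢ = 3.590 m³/s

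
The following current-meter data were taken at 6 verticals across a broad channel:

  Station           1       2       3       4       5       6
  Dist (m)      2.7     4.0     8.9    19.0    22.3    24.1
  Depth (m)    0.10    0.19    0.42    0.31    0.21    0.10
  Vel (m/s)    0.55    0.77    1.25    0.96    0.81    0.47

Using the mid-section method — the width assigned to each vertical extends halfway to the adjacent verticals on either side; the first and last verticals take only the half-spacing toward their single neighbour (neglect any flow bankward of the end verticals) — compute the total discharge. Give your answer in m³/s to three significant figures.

6.90 m³/s

w_1 = (4.0 − 2.7)/2 = 0.65 m; q_1 = 0.55 × 0.10 × 0.65 = 0.03575 m³/s
w_2 = (8.9 − 2.7)/2 = 3.1 m; q_2 = 0.77 × 0.19 × 3.1 = 0.4535 m³/s
w_3 = (19.0 − 4.0)/2 = 7.5 m; q_3 = 1.25 × 0.42 × 7.5 = 3.938 m³/s
w_4 = (22.3 − 8.9)/2 = 6.7 m; q_4 = 0.96 × 0.31 × 6.7 = 1.994 m³/s
w_5 = (24.1 − 19.0)/2 = 2.55 m; q_5 = 0.81 × 0.21 × 2.55 = 0.4338 m³/s
w_6 = (24.1 − 22.3)/2 = 0.9 m; q_6 = 0.47 × 0.10 × 0.9 = 0.04230 m³/s
Q = Σ qᵢ = 6.897 m³/s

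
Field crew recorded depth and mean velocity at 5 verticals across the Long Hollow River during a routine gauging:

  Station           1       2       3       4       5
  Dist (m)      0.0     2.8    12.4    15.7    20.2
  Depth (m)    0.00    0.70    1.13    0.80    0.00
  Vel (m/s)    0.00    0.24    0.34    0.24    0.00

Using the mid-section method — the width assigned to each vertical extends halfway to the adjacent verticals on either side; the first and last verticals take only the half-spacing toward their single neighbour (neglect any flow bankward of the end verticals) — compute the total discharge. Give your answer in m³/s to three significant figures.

w_2 = (12.4 − 0.0)/2 = 6.2 m; q_2 = 0.24 × 0.70 × 6.2 = 1.042 m³/s
w_3 = (15.7 − 2.8)/2 = 6.45 m; q_3 = 0.34 × 1.13 × 6.45 = 2.478 m³/s
w_4 = (20.2 − 12.4)/2 = 3.9 m; q_4 = 0.24 × 0.80 × 3.9 = 0.7488 m³/s
Stations 1, 5 contribute zero (depth or velocity is 0).
Q = Σ qᵢ = 4.268 m³/s

4.27 m³/s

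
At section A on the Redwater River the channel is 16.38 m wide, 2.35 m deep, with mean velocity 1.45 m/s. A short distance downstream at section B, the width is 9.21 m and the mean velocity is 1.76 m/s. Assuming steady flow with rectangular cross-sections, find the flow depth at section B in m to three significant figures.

Q = A₁V₁ = (16.38×2.35) × 1.45 = 55.81 m³/s
d₂ = Q/(b₂ V₂) = 55.81/(9.21×1.76) = 3.443 m

3.44 m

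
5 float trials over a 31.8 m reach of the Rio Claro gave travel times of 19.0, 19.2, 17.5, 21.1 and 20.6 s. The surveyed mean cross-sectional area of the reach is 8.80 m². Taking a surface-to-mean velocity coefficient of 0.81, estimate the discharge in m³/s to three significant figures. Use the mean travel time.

t̄ = (19.0 + 19.2 + 17.5 + 21.1 + 20.6) / 5 = 19.48 s
v_surface = L / t̄ = 31.8 / 19.48 = 1.632 m/s
v_mean = 0.81 × 1.632 = 1.322 m/s
Q = A × v_mean = 8.80 × 1.322 = 11.64 m³/s

11.6 m³/s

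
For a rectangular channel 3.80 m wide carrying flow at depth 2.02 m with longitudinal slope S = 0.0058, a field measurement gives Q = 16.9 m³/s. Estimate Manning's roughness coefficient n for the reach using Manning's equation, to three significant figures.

0.0341

A = b·y = 3.80 × 2.02 = 7.676 m²
P = b + 2y = 3.80 + 2×2.02 = 7.840 m
R = A/P = 7.676/7.840 = 0.9791 m
n = (1/Q)·A·R^(2/3)·S^(1/2) = (1/16.9) × 7.676 × 0.9860 × 0.07616 = 0.03411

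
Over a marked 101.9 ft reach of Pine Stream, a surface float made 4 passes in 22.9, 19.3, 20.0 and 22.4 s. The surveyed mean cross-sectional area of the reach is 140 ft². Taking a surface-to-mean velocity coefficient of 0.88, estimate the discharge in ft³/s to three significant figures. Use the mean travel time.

t̄ = (22.9 + 19.3 + 20.0 + 22.4) / 4 = 21.15 s
v_surface = L / t̄ = 101.9 / 21.15 = 4.818 ft/s
v_mean = 0.88 × 4.818 = 4.240 ft/s
Q = A × v_mean = 140 × 4.240 = 593.6 ft³/s

594 ft³/s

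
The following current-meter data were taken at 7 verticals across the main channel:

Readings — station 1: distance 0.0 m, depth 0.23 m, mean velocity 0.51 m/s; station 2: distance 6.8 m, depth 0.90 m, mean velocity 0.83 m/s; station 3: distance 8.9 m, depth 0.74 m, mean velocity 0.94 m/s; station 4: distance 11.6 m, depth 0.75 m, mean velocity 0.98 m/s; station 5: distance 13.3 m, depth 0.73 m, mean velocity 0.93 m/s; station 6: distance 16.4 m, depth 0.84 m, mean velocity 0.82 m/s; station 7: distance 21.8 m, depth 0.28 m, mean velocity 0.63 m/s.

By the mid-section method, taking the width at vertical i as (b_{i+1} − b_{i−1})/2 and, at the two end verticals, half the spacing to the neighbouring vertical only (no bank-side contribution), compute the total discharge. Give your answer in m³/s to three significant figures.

12.0 m³/s

w_1 = (6.8 − 0.0)/2 = 3.4 m; q_1 = 0.51 × 0.23 × 3.4 = 0.3988 m³/s
w_2 = (8.9 − 0.0)/2 = 4.45 m; q_2 = 0.83 × 0.90 × 4.45 = 3.324 m³/s
w_3 = (11.6 − 6.8)/2 = 2.4 m; q_3 = 0.94 × 0.74 × 2.4 = 1.669 m³/s
w_4 = (13.3 − 8.9)/2 = 2.2 m; q_4 = 0.98 × 0.75 × 2.2 = 1.617 m³/s
w_5 = (16.4 − 11.6)/2 = 2.4 m; q_5 = 0.93 × 0.73 × 2.4 = 1.629 m³/s
w_6 = (21.8 − 13.3)/2 = 4.25 m; q_6 = 0.82 × 0.84 × 4.25 = 2.927 m³/s
w_7 = (21.8 − 16.4)/2 = 2.7 m; q_7 = 0.63 × 0.28 × 2.7 = 0.4763 m³/s
Q = Σ qᵢ = 12.04 m³/s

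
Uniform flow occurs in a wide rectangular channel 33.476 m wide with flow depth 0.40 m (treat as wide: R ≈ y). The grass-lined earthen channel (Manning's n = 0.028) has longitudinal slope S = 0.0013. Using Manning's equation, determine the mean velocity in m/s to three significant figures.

0.699 m/s

A = b·y = 33.476 × 0.40 = 13.39 m²
Wide channel: R ≈ y = 0.40 m
Q = (1/n)·A·R^(2/3)·S^(1/2) = (1/0.028) × 13.39 × 0.4000^(2/3) × 0.0013^(1/2) = 9.361 m³/s
V = Q/A = 9.361/13.39 = 0.6991 m/s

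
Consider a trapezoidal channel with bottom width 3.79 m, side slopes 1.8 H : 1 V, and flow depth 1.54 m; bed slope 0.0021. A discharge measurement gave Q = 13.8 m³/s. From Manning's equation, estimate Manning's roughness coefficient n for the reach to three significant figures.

A = (b + z·y)·y = (3.79 + 1.8×1.54)×1.54 = 10.11 m²
P = b + 2y√(1+z²) = 3.79 + 2×1.54×√(1+1.8²) = 10.13 m
R = A/P = 10.11/10.13 = 0.9974 m
n = (1/Q)·A·R^(2/3)·S^(1/2) = (1/13.8) × 10.11 × 0.9982 × 0.04583 = 0.03350

0.0335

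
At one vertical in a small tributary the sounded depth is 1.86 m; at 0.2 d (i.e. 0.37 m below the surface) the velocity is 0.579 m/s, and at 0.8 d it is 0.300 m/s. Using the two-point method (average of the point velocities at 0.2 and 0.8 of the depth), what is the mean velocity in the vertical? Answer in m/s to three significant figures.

v̄ = (0.579 + 0.300) / 2 = 0.4395 m/s

0.440 m/s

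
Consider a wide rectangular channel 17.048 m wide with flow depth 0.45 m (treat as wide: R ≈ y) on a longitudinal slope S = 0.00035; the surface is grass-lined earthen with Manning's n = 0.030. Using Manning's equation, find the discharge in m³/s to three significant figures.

2.81 m³/s

A = b·y = 17.048 × 0.45 = 7.672 m²
Wide channel: R ≈ y = 0.45 m
Q = (1/n)·A·R^(2/3)·S^(1/2) = (1/0.030) × 7.672 × 0.4500^(2/3) × 0.00035^(1/2) = 2.809 m³/s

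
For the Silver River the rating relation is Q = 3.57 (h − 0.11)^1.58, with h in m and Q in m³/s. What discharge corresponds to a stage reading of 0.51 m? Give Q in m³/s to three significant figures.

0.839 m³/s

Q = 3.57 × (0.51 − 0.11)^1.58 = 3.57 × 0.4^1.58 = 0.8393 m³/s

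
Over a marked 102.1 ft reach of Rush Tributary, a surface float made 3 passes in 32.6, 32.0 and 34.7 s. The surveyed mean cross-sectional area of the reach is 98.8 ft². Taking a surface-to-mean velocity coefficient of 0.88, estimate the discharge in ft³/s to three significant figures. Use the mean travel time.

268 ft³/s

t̄ = (32.6 + 32.0 + 34.7) / 3 = 33.1 s
v_surface = L / t̄ = 102.1 / 33.1 = 3.085 ft/s
v_mean = 0.88 × 3.085 = 2.714 ft/s
Q = A × v_mean = 98.8 × 2.714 = 268.2 ft³/s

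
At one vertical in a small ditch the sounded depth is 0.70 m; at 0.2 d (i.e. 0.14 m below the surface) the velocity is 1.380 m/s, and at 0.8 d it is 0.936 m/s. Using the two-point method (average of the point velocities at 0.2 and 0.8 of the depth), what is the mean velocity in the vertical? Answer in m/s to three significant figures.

1.16 m/s

v̄ = (1.380 + 0.936) / 2 = 1.158 m/s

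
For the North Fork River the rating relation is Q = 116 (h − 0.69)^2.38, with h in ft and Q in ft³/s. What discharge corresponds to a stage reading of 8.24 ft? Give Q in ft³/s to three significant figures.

14300 ft³/s

Q = 116 × (8.24 − 0.69)^2.38 = 116 × 7.55^2.38 = 14260 ft³/s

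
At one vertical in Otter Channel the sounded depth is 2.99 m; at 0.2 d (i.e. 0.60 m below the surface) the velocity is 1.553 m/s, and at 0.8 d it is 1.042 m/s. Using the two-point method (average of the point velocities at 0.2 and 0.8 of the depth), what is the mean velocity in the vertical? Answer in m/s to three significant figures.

1.30 m/s

v̄ = (1.553 + 1.042) / 2 = 1.298 m/s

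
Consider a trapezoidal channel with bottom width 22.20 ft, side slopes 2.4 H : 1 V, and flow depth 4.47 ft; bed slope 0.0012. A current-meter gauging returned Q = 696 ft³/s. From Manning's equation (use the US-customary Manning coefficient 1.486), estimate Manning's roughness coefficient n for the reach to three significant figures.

0.0238

A = (b + z·y)·y = (22.20 + 2.4×4.47)×4.47 = 147.2 ft²
P = b + 2y√(1+z²) = 22.20 + 2×4.47×√(1+2.4²) = 45.44 ft
R = A/P = 147.2/45.44 = 3.239 ft
n = (1.486/Q)·A·R^(2/3)·S^(1/2) = (1.486/696) × 147.2 × 2.189 × 0.03464 = 0.02383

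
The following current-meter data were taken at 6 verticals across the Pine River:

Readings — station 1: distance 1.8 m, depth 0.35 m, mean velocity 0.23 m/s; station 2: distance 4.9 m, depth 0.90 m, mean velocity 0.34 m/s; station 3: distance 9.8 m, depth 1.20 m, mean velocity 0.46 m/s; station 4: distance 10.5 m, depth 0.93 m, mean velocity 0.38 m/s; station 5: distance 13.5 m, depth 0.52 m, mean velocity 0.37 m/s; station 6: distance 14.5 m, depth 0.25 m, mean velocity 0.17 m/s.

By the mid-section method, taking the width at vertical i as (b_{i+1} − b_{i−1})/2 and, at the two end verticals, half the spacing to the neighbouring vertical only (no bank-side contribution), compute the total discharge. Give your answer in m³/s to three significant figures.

w_1 = (4.9 − 1.8)/2 = 1.55 m; q_1 = 0.23 × 0.35 × 1.55 = 0.1248 m³/s
w_2 = (9.8 − 1.8)/2 = 4 m; q_2 = 0.34 × 0.90 × 4 = 1.224 m³/s
w_3 = (10.5 − 4.9)/2 = 2.8 m; q_3 = 0.46 × 1.20 × 2.8 = 1.546 m³/s
w_4 = (13.5 − 9.8)/2 = 1.85 m; q_4 = 0.38 × 0.93 × 1.85 = 0.6538 m³/s
w_5 = (14.5 − 10.5)/2 = 2 m; q_5 = 0.37 × 0.52 × 2 = 0.3848 m³/s
w_6 = (14.5 − 13.5)/2 = 0.5 m; q_6 = 0.17 × 0.25 × 0.5 = 0.02125 m³/s
Q = Σ qᵢ = 3.954 m³/s

3.95 m³/s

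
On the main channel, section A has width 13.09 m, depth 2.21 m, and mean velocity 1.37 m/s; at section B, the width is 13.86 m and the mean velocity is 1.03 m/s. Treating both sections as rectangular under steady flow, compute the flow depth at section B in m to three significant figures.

2.78 m

Q = A₁V₁ = (13.09×2.21) × 1.37 = 39.63 m³/s
d₂ = Q/(b₂ V₂) = 39.63/(13.86×1.03) = 2.776 m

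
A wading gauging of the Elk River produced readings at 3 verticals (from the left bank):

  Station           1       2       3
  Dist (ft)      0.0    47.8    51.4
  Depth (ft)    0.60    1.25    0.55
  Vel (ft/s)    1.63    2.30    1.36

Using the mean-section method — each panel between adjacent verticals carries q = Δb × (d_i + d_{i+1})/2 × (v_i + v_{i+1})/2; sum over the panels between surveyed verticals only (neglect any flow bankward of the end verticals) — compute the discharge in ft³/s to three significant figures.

92.8 ft³/s

Panel 1-2: Δb = 47.8 ft, d̄ = (0.60+1.25)/2 = 0.925, v̄ = (1.63+2.30)/2 = 1.965 → q = 47.8×0.925×1.965 = 86.88 ft³/s
Panel 2-3: Δb = 3.6 ft, d̄ = (1.25+0.55)/2 = 0.9, v̄ = (2.30+1.36)/2 = 1.83 → q = 3.6×0.9×1.83 = 5.929 ft³/s
Q = Σ q = 92.81 ft³/s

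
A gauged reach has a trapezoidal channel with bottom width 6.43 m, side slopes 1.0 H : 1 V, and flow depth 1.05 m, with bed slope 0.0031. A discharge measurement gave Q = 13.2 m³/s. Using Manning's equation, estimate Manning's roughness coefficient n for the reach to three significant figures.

A = (b + z·y)·y = (6.43 + 1.0×1.05)×1.05 = 7.854 m²
P = b + 2y√(1+z²) = 6.43 + 2×1.05×√(1+1.0²) = 9.400 m
R = A/P = 7.854/9.400 = 0.8355 m
n = (1/Q)·A·R^(2/3)·S^(1/2) = (1/13.2) × 7.854 × 0.8871 × 0.05568 = 0.02939

0.0294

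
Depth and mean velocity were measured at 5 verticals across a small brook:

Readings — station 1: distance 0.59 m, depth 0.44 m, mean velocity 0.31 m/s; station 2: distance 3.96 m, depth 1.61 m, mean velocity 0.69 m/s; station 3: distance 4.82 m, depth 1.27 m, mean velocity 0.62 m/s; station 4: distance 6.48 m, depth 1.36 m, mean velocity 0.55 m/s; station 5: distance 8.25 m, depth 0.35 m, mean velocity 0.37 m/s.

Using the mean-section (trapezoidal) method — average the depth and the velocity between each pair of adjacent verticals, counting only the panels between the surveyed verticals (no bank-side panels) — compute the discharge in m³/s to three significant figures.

Panel 1-2: Δb = 3.37 m, d̄ = (0.44+1.61)/2 = 1.025, v̄ = (0.31+0.69)/2 = 0.5 → q = 3.37×1.025×0.5 = 1.727 m³/s
Panel 2-3: Δb = 0.86 m, d̄ = (1.61+1.27)/2 = 1.44, v̄ = (0.69+0.62)/2 = 0.655 → q = 0.86×1.44×0.655 = 0.8112 m³/s
Panel 3-4: Δb = 1.66 m, d̄ = (1.27+1.36)/2 = 1.315, v̄ = (0.62+0.55)/2 = 0.585 → q = 1.66×1.315×0.585 = 1.277 m³/s
Panel 4-5: Δb = 1.77 m, d̄ = (1.36+0.35)/2 = 0.855, v̄ = (0.55+0.37)/2 = 0.46 → q = 1.77×0.855×0.46 = 0.6961 m³/s
Q = Σ q = 4.511 m³/s

4.51 m³/s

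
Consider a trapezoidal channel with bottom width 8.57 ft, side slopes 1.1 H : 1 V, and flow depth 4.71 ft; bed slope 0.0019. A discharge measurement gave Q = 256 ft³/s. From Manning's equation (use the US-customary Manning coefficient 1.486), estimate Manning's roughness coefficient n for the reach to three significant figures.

A = (b + z·y)·y = (8.57 + 1.1×4.71)×4.71 = 64.77 ft²
P = b + 2y√(1+z²) = 8.57 + 2×4.71×√(1+1.1²) = 22.57 ft
R = A/P = 64.77/22.57 = 2.869 ft
n = (1.486/Q)·A·R^(2/3)·S^(1/2) = (1.486/256) × 64.77 × 2.019 × 0.04359 = 0.03309

0.0331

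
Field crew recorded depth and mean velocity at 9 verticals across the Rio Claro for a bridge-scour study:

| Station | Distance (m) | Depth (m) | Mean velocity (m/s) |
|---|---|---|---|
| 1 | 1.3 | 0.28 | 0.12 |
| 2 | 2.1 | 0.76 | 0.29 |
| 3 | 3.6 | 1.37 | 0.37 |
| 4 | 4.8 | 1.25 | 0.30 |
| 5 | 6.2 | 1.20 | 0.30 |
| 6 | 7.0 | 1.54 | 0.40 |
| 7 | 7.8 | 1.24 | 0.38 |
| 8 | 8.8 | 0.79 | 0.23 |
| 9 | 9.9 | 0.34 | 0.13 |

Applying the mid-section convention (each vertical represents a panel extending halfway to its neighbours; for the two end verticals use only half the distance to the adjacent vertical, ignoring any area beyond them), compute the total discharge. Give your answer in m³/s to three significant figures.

w_1 = (2.1 − 1.3)/2 = 0.4 m; q_1 = 0.12 × 0.28 × 0.4 = 0.01344 m³/s
w_2 = (3.6 − 1.3)/2 = 1.15 m; q_2 = 0.29 × 0.76 × 1.15 = 0.2535 m³/s
w_3 = (4.8 − 2.1)/2 = 1.35 m; q_3 = 0.37 × 1.37 × 1.35 = 0.6843 m³/s
w_4 = (6.2 − 3.6)/2 = 1.3 m; q_4 = 0.30 × 1.25 × 1.3 = 0.4875 m³/s
w_5 = (7.0 − 4.8)/2 = 1.1 m; q_5 = 0.30 × 1.20 × 1.1 = 0.3960 m³/s
w_6 = (7.8 − 6.2)/2 = 0.8 m; q_6 = 0.40 × 1.54 × 0.8 = 0.4928 m³/s
w_7 = (8.8 − 7.0)/2 = 0.9 m; q_7 = 0.38 × 1.24 × 0.9 = 0.4241 m³/s
w_8 = (9.9 − 7.8)/2 = 1.05 m; q_8 = 0.23 × 0.79 × 1.05 = 0.1908 m³/s
w_9 = (9.9 − 8.8)/2 = 0.55 m; q_9 = 0.13 × 0.34 × 0.55 = 0.02431 m³/s
Q = Σ qᵢ = 2.967 m³/s

2.97 m³/s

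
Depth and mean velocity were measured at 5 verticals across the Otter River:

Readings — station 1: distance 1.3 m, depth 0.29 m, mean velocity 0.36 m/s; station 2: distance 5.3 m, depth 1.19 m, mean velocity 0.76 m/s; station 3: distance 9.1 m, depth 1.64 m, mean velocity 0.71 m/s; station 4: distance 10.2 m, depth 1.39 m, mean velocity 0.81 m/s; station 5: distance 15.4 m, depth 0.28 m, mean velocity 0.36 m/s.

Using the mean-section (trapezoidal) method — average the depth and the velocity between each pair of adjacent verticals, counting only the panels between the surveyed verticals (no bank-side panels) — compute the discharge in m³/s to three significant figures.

Panel 1-2: Δb = 4 m, d̄ = (0.29+1.19)/2 = 0.74, v̄ = (0.36+0.76)/2 = 0.56 → q = 4×0.74×0.56 = 1.658 m³/s
Panel 2-3: Δb = 3.8 m, d̄ = (1.19+1.64)/2 = 1.415, v̄ = (0.76+0.71)/2 = 0.735 → q = 3.8×1.415×0.735 = 3.952 m³/s
Panel 3-4: Δb = 1.1 m, d̄ = (1.64+1.39)/2 = 1.515, v̄ = (0.71+0.81)/2 = 0.76 → q = 1.1×1.515×0.76 = 1.267 m³/s
Panel 4-5: Δb = 5.2 m, d̄ = (1.39+0.28)/2 = 0.835, v̄ = (0.81+0.36)/2 = 0.585 → q = 5.2×0.835×0.585 = 2.540 m³/s
Q = Σ q = 9.416 m³/s

9.42 m³/s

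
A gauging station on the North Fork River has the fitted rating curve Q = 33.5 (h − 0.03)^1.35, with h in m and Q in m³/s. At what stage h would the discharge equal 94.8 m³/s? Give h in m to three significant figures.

2.19 m

h − h₀ = (Q/C)^(1/b) = (94.8/33.5)^(1/1.35) = 2.161 m
h = 0.03 + 2.161 = 2.191 m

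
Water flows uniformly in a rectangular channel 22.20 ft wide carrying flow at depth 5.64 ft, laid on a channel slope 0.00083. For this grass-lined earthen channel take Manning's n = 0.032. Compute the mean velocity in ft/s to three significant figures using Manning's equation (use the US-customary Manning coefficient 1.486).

A = b·y = 22.20 × 5.64 = 125.2 ft²
P = b + 2y = 22.20 + 2×5.64 = 33.48 ft
R = A/P = 125.2/33.48 = 3.740 ft
Q = (1.486/n)·A·R^(2/3)·S^(1/2) = (1.486/0.032) × 125.2 × 3.740^(2/3) × 0.00083^(1/2) = 403.6 ft³/s
V = Q/A = 403.6/125.2 = 3.223 ft/s

3.22 ft/s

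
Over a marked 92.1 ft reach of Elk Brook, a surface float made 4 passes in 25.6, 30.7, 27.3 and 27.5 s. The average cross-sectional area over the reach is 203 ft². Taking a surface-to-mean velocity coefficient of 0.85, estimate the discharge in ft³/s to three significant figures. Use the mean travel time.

572 ft³/s

t̄ = (25.6 + 30.7 + 27.3 + 27.5) / 4 = 27.775 s
v_surface = L / t̄ = 92.1 / 27.775 = 3.316 ft/s
v_mean = 0.85 × 3.316 = 2.819 ft/s
Q = A × v_mean = 203 × 2.819 = 572.2 ft³/s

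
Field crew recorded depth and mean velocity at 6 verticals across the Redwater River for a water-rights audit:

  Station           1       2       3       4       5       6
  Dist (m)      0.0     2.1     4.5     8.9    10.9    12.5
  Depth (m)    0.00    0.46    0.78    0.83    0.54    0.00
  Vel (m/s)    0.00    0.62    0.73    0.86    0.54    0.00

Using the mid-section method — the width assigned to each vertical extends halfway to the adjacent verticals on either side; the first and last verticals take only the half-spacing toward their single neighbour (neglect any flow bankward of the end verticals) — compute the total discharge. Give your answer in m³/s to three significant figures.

5.39 m³/s

w_2 = (4.5 − 0.0)/2 = 2.25 m; q_2 = 0.62 × 0.46 × 2.25 = 0.6417 m³/s
w_3 = (8.9 − 2.1)/2 = 3.4 m; q_3 = 0.73 × 0.78 × 3.4 = 1.936 m³/s
w_4 = (10.9 − 4.5)/2 = 3.2 m; q_4 = 0.86 × 0.83 × 3.2 = 2.284 m³/s
w_5 = (12.5 − 8.9)/2 = 1.8 m; q_5 = 0.54 × 0.54 × 1.8 = 0.5249 m³/s
Stations 1, 6 contribute zero (depth or velocity is 0).
Q = Σ qᵢ = 5.387 m³/s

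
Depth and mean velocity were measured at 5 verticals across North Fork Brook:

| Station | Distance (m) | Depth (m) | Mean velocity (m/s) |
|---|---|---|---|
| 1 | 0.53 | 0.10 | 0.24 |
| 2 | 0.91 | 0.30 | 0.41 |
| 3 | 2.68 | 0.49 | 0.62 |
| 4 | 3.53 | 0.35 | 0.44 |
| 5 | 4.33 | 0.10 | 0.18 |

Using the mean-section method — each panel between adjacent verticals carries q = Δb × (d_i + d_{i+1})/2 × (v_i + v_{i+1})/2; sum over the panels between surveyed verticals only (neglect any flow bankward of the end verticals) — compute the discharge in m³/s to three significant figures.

Panel 1-2: Δb = 0.38 m, d̄ = (0.10+0.30)/2 = 0.2, v̄ = (0.24+0.41)/2 = 0.325 → q = 0.38×0.2×0.325 = 0.02470 m³/s
Panel 2-3: Δb = 1.77 m, d̄ = (0.30+0.49)/2 = 0.395, v̄ = (0.41+0.62)/2 = 0.515 → q = 1.77×0.395×0.515 = 0.3601 m³/s
Panel 3-4: Δb = 0.85 m, d̄ = (0.49+0.35)/2 = 0.42, v̄ = (0.62+0.44)/2 = 0.53 → q = 0.85×0.42×0.53 = 0.1892 m³/s
Panel 4-5: Δb = 0.8 m, d̄ = (0.35+0.10)/2 = 0.225, v̄ = (0.44+0.18)/2 = 0.31 → q = 0.8×0.225×0.31 = 0.05580 m³/s
Q = Σ q = 0.6298 m³/s

0.630 m³/s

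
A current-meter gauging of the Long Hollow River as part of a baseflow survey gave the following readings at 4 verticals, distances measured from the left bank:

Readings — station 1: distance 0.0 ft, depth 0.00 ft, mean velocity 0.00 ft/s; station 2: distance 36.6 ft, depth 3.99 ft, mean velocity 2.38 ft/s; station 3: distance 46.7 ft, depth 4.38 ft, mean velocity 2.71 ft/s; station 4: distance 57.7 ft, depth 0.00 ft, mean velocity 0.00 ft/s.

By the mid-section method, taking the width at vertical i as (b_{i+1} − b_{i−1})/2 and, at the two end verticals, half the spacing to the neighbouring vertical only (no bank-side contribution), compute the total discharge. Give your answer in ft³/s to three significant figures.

w_2 = (46.7 − 0.0)/2 = 23.35 ft; q_2 = 2.38 × 3.99 × 23.35 = 221.7 ft³/s
w_3 = (57.7 − 36.6)/2 = 10.55 ft; q_3 = 2.71 × 4.38 × 10.55 = 125.2 ft³/s
Stations 1, 4 contribute zero (depth or velocity is 0).
Q = Σ qᵢ = 347.0 ft³/s

347 ft³/s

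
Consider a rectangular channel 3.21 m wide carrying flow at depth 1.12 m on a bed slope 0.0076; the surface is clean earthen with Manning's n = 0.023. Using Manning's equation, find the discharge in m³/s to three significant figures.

10.3 m³/s

A = b·y = 3.21 × 1.12 = 3.595 m²
P = b + 2y = 3.21 + 2×1.12 = 5.450 m
R = A/P = 3.595/5.450 = 0.6597 m
Q = (1/n)·A·R^(2/3)·S^(1/2) = (1/0.023) × 3.595 × 0.6597^(2/3) × 0.0076^(1/2) = 10.33 m³/s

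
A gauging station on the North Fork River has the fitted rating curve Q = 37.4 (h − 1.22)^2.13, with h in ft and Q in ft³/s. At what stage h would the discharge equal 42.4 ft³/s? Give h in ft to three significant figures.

2.28 ft

h − h₀ = (Q/C)^(1/b) = (42.4/37.4)^(1/2.13) = 1.061 ft
h = 1.22 + 1.061 = 2.281 ft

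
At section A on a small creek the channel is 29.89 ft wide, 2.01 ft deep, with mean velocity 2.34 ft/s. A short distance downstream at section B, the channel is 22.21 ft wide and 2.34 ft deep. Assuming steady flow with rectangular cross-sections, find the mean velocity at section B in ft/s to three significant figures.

Q = A₁V₁ = (29.89×2.01) × 2.34 = 140.6 ft³/s
A₂ = 22.21 × 2.34 = 51.97 ft²
V₂ = Q/A₂ = 140.6/51.97 = 2.705 ft/s

2.71 ft/s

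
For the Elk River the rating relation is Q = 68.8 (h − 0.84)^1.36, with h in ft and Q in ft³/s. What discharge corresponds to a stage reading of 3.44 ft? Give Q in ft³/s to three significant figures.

252 ft³/s

Q = 68.8 × (3.44 − 0.84)^1.36 = 68.8 × 2.6^1.36 = 252.3 ft³/s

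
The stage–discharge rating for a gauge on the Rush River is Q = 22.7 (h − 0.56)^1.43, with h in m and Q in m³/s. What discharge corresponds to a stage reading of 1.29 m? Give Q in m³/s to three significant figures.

14.5 m³/s

Q = 22.7 × (1.29 − 0.56)^1.43 = 22.7 × 0.73^1.43 = 14.47 m³/s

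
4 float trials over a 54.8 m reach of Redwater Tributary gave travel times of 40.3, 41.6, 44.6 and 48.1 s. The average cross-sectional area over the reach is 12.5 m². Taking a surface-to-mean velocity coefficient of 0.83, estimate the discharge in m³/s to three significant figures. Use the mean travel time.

13.0 m³/s

t̄ = (40.3 + 41.6 + 44.6 + 48.1) / 4 = 43.65 s
v_surface = L / t̄ = 54.8 / 43.65 = 1.255 m/s
v_mean = 0.83 × 1.255 = 1.042 m/s
Q = A × v_mean = 12.5 × 1.042 = 13.03 m³/s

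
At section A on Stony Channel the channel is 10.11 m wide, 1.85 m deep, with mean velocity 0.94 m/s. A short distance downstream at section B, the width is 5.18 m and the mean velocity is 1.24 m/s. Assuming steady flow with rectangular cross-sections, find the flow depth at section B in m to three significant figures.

2.74 m

Q = A₁V₁ = (10.11×1.85) × 0.94 = 17.58 m³/s
d₂ = Q/(b₂ V₂) = 17.58/(5.18×1.24) = 2.737 m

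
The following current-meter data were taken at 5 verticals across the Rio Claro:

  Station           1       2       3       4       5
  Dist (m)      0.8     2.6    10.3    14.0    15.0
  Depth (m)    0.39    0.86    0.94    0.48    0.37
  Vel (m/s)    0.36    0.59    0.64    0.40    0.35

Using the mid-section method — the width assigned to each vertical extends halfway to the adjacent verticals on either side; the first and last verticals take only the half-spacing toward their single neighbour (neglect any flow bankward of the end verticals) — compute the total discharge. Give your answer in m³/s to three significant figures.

w_1 = (2.6 − 0.8)/2 = 0.9 m; q_1 = 0.36 × 0.39 × 0.9 = 0.1264 m³/s
w_2 = (10.3 − 0.8)/2 = 4.75 m; q_2 = 0.59 × 0.86 × 4.75 = 2.410 m³/s
w_3 = (14.0 − 2.6)/2 = 5.7 m; q_3 = 0.64 × 0.94 × 5.7 = 3.429 m³/s
w_4 = (15.0 − 10.3)/2 = 2.35 m; q_4 = 0.40 × 0.48 × 2.35 = 0.4512 m³/s
w_5 = (15.0 − 14.0)/2 = 0.5 m; q_5 = 0.35 × 0.37 × 0.5 = 0.06475 m³/s
Q = Σ qᵢ = 6.482 m³/s

6.48 m³/s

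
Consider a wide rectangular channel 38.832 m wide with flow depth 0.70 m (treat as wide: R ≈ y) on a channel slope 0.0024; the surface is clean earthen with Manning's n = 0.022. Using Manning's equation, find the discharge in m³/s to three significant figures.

47.7 m³/s

A = b·y = 38.832 × 0.70 = 27.18 m²
Wide channel: R ≈ y = 0.70 m
Q = (1/n)·A·R^(2/3)·S^(1/2) = (1/0.022) × 27.18 × 0.7000^(2/3) × 0.0024^(1/2) = 47.72 m³/s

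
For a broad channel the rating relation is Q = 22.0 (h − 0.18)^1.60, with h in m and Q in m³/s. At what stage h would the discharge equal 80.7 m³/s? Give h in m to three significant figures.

2.43 m

h − h₀ = (Q/C)^(1/b) = (80.7/22.0)^(1/1.60) = 2.253 m
h = 0.18 + 2.253 = 2.433 m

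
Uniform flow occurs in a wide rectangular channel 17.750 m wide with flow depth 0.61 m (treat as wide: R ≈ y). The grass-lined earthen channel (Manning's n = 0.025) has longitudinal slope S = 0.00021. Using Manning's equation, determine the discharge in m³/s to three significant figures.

A = b·y = 17.750 × 0.61 = 10.83 m²
Wide channel: R ≈ y = 0.61 m
Q = (1/n)·A·R^(2/3)·S^(1/2) = (1/0.025) × 10.83 × 0.6100^(2/3) × 0.00021^(1/2) = 4.514 m³/s

4.51 m³/s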